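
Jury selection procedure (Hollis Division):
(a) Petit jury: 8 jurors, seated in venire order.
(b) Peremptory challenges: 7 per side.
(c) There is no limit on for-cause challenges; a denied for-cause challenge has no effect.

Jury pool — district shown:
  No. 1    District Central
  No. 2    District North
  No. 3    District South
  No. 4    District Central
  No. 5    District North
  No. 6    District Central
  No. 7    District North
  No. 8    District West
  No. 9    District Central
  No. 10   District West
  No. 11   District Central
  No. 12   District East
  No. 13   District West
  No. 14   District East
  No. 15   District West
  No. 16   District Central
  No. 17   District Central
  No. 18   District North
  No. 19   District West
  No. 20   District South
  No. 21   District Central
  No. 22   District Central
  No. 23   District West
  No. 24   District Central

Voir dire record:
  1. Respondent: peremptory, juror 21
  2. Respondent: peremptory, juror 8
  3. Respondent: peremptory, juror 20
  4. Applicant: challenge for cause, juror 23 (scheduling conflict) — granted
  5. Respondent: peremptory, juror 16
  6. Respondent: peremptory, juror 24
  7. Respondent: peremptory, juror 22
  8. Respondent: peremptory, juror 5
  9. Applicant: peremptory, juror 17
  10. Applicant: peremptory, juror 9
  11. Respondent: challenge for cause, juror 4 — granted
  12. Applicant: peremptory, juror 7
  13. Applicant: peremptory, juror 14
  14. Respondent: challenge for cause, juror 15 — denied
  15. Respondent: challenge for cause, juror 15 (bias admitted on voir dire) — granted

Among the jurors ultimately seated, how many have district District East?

1

Removed: #4, #5, #7, #8, #9, #14, #15, #16, #17, #20, #21, #22, #23, #24.
Seated jurors 1–8: #1, #2, #3, #6, #10, #11, #12, #13.
Of those, in District East: #12 → 1.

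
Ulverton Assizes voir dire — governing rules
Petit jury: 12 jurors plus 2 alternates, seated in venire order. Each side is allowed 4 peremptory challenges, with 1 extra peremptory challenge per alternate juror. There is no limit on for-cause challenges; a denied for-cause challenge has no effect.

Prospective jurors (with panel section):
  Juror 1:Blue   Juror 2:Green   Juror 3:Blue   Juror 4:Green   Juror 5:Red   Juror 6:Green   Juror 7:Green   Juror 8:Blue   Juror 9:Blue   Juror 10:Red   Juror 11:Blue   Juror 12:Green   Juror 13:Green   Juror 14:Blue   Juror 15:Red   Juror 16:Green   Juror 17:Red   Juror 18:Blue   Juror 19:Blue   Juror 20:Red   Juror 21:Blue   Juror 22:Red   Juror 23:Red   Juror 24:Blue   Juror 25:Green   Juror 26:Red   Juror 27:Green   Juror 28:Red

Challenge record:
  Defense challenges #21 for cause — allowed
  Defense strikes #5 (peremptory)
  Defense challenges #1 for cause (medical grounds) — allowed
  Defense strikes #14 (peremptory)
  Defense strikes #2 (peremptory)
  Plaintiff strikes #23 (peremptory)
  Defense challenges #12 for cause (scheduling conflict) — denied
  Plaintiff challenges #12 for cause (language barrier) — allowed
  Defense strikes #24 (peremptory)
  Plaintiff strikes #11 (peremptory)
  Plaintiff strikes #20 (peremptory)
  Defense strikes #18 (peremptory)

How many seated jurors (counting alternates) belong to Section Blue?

Removed: #1, #2, #5, #11, #12, #14, #18, #20, #21, #23, #24.
Seated (14 incl. alternates): #3, #4, #6, #7, #8, #9, #10, #13, #15, #16, #17, #19, #22, #25.
Of those, in Section Blue: #3, #8, #9, #19 → 4.

4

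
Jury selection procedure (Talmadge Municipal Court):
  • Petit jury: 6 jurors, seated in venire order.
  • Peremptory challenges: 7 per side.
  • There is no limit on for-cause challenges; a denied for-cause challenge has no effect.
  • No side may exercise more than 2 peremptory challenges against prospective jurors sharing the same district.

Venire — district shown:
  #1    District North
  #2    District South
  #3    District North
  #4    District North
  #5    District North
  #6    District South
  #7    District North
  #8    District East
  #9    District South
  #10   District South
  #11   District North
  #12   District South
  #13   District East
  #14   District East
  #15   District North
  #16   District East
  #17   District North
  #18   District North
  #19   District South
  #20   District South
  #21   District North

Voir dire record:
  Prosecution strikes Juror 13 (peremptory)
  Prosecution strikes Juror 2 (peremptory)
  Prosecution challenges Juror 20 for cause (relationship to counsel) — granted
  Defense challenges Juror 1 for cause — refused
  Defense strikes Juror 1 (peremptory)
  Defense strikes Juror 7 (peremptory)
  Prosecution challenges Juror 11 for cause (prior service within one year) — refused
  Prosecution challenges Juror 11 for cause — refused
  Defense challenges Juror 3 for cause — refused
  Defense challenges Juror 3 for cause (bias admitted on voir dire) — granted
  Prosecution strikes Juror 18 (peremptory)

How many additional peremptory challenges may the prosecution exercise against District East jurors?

1

Prosecution peremptories so far: #13, #2, #18 — 3 of 7 used, 4 left overall.
Against District East: #13 — 1 used; per-district cap 2 leaves 1.
Binding limit: min(4, 1) = 1.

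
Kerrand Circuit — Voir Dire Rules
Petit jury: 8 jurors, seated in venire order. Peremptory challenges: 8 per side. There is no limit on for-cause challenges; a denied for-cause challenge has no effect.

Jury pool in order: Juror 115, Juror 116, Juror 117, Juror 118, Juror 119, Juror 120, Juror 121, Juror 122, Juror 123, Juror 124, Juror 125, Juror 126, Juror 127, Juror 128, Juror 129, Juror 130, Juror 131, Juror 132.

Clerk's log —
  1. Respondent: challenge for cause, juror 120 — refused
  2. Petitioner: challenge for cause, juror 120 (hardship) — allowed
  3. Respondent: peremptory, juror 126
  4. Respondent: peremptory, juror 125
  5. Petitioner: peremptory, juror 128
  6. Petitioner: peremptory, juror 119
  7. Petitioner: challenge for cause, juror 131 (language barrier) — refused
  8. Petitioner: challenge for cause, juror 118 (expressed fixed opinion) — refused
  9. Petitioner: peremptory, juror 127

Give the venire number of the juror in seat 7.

Removed: #119, #120, #125, #126, #127, #128. (#118, #131 stay — for-cause denied.)
Filling seats in venire order through position 7: #115, #116, #117, #118, #121, #122, #123.
So seat 7 is #123.

123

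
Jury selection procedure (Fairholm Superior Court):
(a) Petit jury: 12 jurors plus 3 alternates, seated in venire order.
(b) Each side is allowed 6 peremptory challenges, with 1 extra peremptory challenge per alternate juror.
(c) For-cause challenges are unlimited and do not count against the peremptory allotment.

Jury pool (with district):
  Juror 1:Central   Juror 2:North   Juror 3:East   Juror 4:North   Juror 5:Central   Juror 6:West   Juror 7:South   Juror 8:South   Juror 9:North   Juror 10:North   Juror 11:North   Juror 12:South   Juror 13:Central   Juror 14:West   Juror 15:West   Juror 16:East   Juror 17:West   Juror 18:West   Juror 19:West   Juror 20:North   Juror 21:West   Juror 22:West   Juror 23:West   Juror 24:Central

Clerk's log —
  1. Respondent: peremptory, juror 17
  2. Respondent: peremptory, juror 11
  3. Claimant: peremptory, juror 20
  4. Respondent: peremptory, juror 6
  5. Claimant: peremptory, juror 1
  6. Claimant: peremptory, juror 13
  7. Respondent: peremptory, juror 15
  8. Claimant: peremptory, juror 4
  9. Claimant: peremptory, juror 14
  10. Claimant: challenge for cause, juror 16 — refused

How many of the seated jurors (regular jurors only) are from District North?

3

Removed: #1, #4, #6, #11, #13, #14, #15, #17, #20.
Seated jurors 1–12: #2, #3, #5, #7, #8, #9, #10, #12, #16, #18, #19, #21 (alternates #22, #23, #24 not counted).
Of those, in District North: #2, #9, #10 → 3.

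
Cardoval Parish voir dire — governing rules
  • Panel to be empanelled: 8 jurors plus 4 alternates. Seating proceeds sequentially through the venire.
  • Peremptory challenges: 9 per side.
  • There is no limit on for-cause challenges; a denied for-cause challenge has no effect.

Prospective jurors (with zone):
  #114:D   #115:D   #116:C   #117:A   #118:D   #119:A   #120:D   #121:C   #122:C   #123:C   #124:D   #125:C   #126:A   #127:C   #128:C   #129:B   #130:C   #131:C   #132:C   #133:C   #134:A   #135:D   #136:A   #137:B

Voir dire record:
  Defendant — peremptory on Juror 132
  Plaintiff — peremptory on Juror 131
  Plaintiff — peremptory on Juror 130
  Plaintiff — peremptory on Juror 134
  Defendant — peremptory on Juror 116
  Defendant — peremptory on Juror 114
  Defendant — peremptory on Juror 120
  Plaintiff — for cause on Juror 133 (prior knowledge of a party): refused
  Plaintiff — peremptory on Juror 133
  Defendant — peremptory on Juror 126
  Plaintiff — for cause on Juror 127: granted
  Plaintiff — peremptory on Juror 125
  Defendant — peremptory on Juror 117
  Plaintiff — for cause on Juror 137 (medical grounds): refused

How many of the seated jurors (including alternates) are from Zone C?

Removed: #114, #116, #117, #120, #125, #126, #127, #130, #131, #132, #133, #134.
Seated (12 incl. alternates): #115, #118, #119, #121, #122, #123, #124, #128, #129, #135, #136, #137.
Of those, in Zone C: #121, #122, #123, #128 → 4.

4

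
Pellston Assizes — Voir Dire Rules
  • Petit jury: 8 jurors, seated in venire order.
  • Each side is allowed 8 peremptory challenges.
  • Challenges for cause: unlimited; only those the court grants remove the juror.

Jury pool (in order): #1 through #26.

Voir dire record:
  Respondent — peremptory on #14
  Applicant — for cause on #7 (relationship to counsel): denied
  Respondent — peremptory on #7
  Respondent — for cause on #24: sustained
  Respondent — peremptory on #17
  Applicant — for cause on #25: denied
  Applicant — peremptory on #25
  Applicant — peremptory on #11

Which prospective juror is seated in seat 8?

9

Removed: #7, #11, #14, #17, #24, #25.
Seating in order: seats 1–8 → #1, #2, #3, #4, #5, #6, #8, #9.
So seat 8 is #9.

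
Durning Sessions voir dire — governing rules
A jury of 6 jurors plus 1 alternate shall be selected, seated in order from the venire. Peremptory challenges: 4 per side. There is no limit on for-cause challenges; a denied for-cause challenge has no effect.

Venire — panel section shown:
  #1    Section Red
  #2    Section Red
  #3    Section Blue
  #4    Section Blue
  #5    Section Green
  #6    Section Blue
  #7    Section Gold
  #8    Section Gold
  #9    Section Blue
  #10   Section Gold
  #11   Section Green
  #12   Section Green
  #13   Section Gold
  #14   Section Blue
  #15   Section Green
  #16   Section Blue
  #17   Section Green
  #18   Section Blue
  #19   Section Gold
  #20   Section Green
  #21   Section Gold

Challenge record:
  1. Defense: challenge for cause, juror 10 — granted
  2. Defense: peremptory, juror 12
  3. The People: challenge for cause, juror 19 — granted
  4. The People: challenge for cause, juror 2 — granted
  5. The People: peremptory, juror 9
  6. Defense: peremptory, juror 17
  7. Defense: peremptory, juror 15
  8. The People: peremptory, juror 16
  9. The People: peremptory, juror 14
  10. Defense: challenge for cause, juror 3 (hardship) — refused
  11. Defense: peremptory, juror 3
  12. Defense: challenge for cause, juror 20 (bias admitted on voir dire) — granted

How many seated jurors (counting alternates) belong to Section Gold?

Removed: #2, #3, #9, #10, #12, #14, #15, #16, #17, #19, #20.
Seated (7 incl. alternates): #1, #4, #5, #6, #7, #8, #11.
Of those, in Section Gold: #7, #8 → 2.

2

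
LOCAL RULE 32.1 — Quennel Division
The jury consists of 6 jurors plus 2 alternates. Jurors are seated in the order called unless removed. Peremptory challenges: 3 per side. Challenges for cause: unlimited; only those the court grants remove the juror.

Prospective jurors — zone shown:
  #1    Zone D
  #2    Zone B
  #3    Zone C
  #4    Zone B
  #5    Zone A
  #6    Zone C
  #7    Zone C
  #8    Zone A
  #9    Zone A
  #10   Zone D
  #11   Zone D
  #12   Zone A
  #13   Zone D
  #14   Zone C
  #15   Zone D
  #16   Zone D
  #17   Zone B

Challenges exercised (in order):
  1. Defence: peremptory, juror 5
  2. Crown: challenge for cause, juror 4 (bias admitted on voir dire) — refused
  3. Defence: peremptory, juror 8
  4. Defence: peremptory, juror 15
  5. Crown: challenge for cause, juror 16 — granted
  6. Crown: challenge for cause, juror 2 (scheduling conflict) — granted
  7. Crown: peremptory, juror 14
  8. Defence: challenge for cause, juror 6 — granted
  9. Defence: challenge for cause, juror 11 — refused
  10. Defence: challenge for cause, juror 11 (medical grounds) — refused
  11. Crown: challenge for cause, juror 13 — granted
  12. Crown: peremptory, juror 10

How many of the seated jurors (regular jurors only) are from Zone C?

Removed: #2, #5, #6, #8, #10, #13, #14, #15, #16.
Seated jurors 1–6: #1, #3, #4, #7, #9, #11 (alternates #12, #17 not counted).
Of those, in Zone C: #3, #7 → 2.

2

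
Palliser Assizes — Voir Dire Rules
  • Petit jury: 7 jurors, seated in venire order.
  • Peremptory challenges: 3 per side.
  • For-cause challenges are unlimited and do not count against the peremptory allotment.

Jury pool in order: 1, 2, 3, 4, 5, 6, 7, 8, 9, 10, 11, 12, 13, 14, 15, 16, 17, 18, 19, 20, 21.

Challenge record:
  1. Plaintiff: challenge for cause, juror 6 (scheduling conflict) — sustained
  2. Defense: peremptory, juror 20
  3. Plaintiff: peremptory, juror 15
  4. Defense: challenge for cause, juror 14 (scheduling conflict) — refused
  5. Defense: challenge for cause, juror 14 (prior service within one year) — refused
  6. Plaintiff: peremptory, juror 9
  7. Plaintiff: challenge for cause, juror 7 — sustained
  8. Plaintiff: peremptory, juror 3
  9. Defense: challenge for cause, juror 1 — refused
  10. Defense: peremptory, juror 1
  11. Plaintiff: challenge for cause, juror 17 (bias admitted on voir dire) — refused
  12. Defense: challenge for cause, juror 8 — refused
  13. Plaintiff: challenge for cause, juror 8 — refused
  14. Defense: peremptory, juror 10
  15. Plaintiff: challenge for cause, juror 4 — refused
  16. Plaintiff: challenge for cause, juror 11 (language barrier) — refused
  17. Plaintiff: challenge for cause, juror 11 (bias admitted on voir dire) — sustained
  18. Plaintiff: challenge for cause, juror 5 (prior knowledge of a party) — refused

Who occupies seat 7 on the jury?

Removed: #1, #3, #6, #7, #9, #10, #11, #15, #20. (#4, #5, #8, #14, #17 stay — for-cause denied.)
Seating in order: seats 1–7 → #2, #4, #5, #8, #12, #13, #14.
So seat 7 is #14.

14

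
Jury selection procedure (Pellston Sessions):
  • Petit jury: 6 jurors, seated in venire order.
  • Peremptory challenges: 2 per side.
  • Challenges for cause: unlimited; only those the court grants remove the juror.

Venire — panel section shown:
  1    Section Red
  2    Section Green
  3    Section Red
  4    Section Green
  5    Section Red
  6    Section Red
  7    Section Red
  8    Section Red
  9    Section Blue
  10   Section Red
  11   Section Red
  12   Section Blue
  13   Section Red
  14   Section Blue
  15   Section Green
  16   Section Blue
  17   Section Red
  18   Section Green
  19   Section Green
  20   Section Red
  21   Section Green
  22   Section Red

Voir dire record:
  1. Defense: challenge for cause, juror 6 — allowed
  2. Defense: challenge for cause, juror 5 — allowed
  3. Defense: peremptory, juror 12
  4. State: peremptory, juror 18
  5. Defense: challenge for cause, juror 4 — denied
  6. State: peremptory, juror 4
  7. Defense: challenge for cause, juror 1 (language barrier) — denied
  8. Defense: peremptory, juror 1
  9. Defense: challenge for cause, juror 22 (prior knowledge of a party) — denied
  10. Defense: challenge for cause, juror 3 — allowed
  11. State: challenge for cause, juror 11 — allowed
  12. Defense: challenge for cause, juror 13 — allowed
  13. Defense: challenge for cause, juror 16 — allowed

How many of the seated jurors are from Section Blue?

Removed: #1, #3, #4, #5, #6, #11, #12, #13, #16, #18.
Seated jurors 1–6: #2, #7, #8, #9, #10, #14.
Of those, in Section Blue: #9, #14 → 2.

2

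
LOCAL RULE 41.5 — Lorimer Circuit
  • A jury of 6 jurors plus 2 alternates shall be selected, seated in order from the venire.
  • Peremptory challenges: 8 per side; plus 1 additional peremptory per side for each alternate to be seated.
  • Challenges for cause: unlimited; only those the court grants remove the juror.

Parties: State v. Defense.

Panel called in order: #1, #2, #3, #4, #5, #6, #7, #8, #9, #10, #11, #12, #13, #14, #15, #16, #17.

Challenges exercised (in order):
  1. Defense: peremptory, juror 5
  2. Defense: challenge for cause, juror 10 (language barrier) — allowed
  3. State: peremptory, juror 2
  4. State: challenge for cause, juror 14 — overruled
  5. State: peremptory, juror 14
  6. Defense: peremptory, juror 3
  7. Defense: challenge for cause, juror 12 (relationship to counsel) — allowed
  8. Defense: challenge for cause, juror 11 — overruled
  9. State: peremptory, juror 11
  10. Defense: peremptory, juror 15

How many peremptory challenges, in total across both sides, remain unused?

14

State allotment: 8 base + 1 × 2 alternates = 10. Defense allotment: 8 base + 1 × 2 alternates = 10.
State peremptories used: #2, #14, #11 — 3 (the for-cause on #14 doesn't count).
Defense peremptories used: #5, #3, #15 — 3 (for-cause on #10, #12, #11 don't count).
Remaining: (10 − 3) + (10 − 3) = 14.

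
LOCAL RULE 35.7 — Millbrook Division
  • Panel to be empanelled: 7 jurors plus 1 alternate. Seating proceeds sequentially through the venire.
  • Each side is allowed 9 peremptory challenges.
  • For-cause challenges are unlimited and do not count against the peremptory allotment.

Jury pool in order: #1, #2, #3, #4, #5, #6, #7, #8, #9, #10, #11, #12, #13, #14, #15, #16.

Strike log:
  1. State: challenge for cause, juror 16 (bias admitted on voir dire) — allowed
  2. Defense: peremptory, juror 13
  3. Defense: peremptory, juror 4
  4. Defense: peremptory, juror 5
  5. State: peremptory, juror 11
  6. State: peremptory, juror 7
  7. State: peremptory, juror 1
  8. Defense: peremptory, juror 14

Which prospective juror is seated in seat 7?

Removed: #1, #4, #5, #7, #11, #13, #14, #16.
Filling seats in venire order through position 7: #2, #3, #6, #8, #9, #10, #12.
So seat 7 is #12.

12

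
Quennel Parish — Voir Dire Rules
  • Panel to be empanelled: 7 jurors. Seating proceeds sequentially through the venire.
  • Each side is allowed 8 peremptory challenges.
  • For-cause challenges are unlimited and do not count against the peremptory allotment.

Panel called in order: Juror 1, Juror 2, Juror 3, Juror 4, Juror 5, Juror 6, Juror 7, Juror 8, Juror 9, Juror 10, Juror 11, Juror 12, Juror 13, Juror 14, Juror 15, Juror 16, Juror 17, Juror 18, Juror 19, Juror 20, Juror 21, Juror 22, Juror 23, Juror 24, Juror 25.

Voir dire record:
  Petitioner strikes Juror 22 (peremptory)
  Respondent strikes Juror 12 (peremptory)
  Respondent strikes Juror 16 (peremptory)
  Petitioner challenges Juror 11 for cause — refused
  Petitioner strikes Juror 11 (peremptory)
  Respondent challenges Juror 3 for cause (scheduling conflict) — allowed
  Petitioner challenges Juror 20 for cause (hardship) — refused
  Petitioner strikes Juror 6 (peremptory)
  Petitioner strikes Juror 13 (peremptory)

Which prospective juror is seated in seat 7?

Removed: #3, #6, #11, #12, #13, #16, #22. (#20 stays — for-cause denied.)
Seating in order: seats 1–7 → #1, #2, #4, #5, #7, #8, #9.
So seat 7 is #9.

9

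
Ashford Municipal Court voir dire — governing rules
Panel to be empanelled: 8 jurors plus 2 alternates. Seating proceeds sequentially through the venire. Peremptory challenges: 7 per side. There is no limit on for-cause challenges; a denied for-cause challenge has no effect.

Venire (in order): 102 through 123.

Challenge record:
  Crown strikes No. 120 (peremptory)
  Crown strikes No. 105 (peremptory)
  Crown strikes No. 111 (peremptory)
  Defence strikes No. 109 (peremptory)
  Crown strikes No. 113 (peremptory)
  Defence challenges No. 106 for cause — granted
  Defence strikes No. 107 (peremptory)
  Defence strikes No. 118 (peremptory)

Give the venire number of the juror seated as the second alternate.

Removed: #105, #106, #107, #109, #111, #113, #118, #120.
Filling seats in venire order through position 10: #102, #103, #104, #108, #110, #112, #114, #115, #116, #117.
So alternate 2 is #117.

117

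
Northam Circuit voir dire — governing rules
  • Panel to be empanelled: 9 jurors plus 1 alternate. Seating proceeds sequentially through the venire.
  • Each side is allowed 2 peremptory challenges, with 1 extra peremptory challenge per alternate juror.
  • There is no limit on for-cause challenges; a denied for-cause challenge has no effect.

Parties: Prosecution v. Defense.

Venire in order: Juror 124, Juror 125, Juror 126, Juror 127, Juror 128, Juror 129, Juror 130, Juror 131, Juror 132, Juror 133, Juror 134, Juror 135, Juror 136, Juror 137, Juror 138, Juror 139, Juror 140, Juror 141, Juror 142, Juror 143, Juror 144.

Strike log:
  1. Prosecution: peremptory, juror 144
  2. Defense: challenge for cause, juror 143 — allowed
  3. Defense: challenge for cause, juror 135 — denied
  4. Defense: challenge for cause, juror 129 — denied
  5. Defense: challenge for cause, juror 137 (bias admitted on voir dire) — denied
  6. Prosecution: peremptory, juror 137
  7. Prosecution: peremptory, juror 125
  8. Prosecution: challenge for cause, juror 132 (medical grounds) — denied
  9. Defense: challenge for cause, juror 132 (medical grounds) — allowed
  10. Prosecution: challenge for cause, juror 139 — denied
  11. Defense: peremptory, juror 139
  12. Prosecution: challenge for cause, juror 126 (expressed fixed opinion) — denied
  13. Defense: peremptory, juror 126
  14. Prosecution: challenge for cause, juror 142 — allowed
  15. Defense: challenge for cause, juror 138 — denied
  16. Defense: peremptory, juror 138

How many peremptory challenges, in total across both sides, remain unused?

0

Prosecution allotment: 2 base + 1 × 1 alternate = 3. Defense allotment: 2 base + 1 × 1 alternate = 3.
Prosecution peremptories used: #144, #137, #125 — 3 (for-cause on #132, #139, #126, #142 don't count).
Defense peremptories used: #139, #126, #138 — 3 (for-cause on #143, #135, #129, #137, #132, #138 don't count).
Remaining: (3 − 3) + (3 − 3) = 0.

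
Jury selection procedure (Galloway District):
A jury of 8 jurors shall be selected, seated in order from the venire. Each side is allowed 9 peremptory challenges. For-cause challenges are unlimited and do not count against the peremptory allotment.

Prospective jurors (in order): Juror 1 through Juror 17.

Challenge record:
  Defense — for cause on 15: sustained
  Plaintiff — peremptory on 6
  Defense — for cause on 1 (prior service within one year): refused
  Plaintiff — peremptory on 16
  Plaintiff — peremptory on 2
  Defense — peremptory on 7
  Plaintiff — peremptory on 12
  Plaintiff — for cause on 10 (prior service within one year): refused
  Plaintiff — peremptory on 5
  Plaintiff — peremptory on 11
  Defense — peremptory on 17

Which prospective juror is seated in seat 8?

14

Removed: #2, #5, #6, #7, #11, #12, #15, #16, #17. (#1, #10 stay — for-cause denied.)
Seating in order: seats 1–8 → #1, #3, #4, #8, #9, #10, #13, #14.
So seat 8 is #14.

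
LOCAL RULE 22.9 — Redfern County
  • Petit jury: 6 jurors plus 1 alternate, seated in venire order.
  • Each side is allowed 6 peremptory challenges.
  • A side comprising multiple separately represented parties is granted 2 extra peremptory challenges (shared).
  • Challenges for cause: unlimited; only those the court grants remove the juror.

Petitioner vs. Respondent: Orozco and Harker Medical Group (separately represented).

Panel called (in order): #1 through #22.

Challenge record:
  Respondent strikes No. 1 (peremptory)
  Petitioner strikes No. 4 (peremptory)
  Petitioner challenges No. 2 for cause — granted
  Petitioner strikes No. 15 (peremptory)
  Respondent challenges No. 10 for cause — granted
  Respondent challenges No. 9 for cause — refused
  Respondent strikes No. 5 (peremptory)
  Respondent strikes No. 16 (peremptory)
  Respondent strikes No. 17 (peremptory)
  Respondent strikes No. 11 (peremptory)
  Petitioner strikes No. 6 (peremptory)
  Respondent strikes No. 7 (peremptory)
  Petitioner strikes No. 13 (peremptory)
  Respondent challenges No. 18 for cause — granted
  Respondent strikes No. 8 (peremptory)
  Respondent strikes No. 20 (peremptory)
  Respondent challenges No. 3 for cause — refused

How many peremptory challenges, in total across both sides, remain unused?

2

Petitioner allotment: 6. Respondent allotment: 6 base + 2 multi-party = 8.
Petitioner peremptories used: #4, #15, #6, #13 — 4 (the for-cause on #2 doesn't count).
Respondent peremptories used: #1, #5, #16, #17, #11, #7, #8, #20 — 8 (for-cause on #10, #9, #18, #3 don't count).
Remaining: (6 − 4) + (8 − 8) = 2.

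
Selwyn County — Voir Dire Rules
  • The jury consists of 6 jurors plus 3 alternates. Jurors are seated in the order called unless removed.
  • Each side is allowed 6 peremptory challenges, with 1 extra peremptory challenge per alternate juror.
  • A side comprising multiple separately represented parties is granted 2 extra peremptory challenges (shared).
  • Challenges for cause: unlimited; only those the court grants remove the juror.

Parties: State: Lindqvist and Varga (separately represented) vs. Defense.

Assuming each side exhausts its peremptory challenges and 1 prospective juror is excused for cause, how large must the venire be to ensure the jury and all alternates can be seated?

30

Seats to fill: 6 + 3 alternates = 9.
Peremptories — State: 6 + 1×3 + 2 = 11; Defense: 6 + 1×3 = 9; total 20.
For-cause removals: 1.
Minimum venire: 9 + 20 + 1 = 30.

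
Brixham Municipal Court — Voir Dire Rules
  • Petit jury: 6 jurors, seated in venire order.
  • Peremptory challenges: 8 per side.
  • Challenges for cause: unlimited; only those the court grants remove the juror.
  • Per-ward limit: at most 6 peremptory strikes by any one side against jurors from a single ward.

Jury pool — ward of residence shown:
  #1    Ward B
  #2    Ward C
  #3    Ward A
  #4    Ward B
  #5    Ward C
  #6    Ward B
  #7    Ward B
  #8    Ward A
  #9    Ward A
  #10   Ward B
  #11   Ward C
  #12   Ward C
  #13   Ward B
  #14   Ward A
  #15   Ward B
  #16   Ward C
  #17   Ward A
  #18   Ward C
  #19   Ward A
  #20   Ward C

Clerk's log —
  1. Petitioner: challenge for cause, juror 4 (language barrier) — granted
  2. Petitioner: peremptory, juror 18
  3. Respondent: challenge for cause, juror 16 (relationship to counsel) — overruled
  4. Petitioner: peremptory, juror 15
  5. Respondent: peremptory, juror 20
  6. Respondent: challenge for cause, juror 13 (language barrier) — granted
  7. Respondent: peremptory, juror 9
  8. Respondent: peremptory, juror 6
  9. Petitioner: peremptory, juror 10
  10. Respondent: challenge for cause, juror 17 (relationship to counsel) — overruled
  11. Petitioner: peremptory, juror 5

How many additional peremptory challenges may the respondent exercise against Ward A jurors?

5

Respondent peremptories so far: #20, #9, #6 — 3 of 8 used, 5 left overall.
Against Ward A: #9 — 1 used; per-ward cap 6 leaves 5.
Binding limit: min(5, 5) = 5.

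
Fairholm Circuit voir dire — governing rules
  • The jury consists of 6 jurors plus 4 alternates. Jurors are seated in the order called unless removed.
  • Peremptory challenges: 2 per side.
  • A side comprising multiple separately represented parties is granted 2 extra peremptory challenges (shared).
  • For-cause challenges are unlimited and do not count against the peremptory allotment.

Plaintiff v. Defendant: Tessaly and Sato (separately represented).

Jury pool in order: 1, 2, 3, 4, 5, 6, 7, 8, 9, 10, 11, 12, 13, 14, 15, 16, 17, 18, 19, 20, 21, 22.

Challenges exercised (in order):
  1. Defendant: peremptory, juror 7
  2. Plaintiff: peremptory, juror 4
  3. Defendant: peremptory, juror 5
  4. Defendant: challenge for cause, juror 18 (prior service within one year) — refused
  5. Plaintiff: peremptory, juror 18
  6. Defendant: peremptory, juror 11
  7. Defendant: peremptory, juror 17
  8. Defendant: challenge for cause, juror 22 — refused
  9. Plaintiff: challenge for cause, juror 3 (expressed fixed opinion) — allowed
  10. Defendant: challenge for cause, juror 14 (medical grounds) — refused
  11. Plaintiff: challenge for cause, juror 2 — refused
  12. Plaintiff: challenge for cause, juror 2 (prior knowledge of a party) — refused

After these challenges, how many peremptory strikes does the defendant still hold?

Defendant allotment: 2 base + 2 multi-party = 4.
Defendant peremptories used: #7, #5, #11, #17 — 4 (for-cause on #18, #22, #14 don't count).
Remaining: 4 − 4 = 0.

0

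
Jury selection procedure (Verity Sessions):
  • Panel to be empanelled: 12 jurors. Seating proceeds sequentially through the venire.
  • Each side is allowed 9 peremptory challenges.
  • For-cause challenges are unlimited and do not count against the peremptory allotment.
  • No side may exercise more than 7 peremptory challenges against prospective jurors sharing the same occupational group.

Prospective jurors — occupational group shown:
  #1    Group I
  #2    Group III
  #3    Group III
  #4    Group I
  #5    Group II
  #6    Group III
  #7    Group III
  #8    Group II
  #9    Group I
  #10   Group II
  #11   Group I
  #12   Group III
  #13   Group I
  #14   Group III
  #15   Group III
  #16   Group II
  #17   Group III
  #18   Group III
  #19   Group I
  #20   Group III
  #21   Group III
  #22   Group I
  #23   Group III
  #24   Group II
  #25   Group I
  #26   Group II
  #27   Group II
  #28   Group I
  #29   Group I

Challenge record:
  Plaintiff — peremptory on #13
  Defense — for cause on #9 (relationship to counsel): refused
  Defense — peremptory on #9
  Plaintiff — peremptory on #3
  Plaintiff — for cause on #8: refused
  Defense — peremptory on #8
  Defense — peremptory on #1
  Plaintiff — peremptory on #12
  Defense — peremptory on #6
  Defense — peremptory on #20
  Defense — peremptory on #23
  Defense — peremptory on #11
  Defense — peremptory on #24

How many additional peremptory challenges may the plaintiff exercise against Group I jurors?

Plaintiff peremptories so far: #13, #3, #12 — 3 of 9 used, 6 left overall.
Against Group I: #13 — 1 used; per-group cap 7 leaves 6.
Binding limit: min(6, 6) = 6.

6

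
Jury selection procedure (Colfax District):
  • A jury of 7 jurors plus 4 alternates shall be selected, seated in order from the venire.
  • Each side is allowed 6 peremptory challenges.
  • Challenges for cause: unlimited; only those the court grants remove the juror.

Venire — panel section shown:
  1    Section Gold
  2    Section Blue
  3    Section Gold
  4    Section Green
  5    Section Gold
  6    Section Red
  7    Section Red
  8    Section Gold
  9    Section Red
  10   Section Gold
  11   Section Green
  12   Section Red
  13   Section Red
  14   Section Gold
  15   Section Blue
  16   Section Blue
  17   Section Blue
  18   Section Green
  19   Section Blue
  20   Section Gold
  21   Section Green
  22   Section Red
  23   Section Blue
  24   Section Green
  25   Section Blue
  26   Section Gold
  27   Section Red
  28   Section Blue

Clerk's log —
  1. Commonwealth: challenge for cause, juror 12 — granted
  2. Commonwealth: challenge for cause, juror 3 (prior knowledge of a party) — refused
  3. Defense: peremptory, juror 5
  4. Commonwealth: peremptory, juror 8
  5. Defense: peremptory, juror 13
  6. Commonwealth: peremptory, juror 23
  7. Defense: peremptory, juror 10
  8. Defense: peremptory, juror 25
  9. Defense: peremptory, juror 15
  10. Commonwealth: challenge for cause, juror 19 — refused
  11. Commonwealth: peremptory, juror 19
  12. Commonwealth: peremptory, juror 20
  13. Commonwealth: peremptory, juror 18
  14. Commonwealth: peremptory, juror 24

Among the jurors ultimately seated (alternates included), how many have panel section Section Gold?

3

Removed: #5, #8, #10, #12, #13, #15, #18, #19, #20, #23, #24, #25.
Seated (11 incl. alternates): #1, #2, #3, #4, #6, #7, #9, #11, #14, #16, #17.
Of those, in Section Gold: #1, #3, #14 → 3.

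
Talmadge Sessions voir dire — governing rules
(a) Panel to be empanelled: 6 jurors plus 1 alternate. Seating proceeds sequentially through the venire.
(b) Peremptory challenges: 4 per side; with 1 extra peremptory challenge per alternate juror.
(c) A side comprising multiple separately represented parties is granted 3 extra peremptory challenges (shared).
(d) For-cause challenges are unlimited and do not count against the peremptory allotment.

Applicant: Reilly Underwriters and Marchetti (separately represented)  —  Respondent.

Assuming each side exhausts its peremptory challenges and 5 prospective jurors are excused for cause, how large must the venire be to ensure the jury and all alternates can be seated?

25

Seats to fill: 6 + 1 alternates = 7.
Peremptories — Applicant: 4 + 1×1 + 3 = 8; Respondent: 4 + 1×1 = 5; total 13.
For-cause removals: 5.
Minimum venire: 7 + 13 + 5 = 25.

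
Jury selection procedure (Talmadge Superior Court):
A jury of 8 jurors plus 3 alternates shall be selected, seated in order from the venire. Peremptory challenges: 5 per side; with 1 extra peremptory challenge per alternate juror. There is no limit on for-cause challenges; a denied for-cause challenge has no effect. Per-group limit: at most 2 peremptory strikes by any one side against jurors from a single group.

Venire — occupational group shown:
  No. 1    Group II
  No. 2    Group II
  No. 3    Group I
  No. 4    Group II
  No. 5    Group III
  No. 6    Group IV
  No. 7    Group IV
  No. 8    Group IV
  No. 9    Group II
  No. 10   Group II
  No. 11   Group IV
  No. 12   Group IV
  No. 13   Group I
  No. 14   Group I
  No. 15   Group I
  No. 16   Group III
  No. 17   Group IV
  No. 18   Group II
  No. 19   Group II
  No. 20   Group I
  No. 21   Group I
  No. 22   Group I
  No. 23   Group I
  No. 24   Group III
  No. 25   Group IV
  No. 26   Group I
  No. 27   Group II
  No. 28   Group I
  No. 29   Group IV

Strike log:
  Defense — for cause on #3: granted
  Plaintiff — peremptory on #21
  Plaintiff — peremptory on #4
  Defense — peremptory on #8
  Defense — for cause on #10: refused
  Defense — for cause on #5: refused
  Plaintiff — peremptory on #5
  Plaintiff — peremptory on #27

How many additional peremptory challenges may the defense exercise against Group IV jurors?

Defense peremptories so far: #8 — 1 of 8 used, 7 left overall.
Against Group IV: #8 — 1 used; per-group cap 2 leaves 1.
Binding limit: min(7, 1) = 1.

1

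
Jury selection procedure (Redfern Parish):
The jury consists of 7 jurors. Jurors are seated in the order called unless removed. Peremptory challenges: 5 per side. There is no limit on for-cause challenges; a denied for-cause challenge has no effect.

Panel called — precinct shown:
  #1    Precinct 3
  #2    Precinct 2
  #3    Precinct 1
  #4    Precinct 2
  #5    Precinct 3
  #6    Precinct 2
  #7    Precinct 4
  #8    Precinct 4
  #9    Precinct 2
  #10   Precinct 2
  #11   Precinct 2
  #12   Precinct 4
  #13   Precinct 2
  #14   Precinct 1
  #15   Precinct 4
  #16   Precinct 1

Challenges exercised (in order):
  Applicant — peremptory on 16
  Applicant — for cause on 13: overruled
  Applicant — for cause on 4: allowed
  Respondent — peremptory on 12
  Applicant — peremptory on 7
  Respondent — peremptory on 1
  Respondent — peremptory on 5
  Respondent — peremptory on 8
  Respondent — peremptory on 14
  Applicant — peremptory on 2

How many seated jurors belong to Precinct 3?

Removed: #1, #2, #4, #5, #7, #8, #12, #14, #16.
Seated jurors 1–7: #3, #6, #9, #10, #11, #13, #15.
None of those are in Precinct 3 → 0.

0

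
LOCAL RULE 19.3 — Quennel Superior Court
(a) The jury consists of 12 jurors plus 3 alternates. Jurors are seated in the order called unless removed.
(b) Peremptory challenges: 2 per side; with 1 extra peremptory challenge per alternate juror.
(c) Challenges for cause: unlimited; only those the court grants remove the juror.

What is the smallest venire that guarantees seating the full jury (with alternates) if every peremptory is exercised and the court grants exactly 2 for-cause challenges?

27

Seats to fill: 12 + 3 alternates = 15.
Peremptories: 2 + 1×3 = 5 per side × 2 sides = 10.
For-cause removals: 2.
Minimum venire: 15 + 10 + 2 = 27.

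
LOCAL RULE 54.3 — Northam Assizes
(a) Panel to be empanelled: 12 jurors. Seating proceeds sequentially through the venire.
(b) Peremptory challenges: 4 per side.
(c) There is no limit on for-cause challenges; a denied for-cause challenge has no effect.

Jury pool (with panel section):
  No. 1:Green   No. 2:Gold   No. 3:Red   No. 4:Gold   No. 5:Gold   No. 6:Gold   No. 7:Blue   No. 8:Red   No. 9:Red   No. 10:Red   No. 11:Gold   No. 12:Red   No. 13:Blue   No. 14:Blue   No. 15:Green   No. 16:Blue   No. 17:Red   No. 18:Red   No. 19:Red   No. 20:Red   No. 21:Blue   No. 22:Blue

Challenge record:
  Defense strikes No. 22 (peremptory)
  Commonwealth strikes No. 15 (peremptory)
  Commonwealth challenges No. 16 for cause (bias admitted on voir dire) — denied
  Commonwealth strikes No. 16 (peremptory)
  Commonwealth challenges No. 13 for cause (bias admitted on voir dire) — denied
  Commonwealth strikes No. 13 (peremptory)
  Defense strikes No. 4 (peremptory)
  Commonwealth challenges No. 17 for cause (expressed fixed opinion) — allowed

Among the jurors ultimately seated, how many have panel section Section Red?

Removed: #4, #13, #15, #16, #17, #22.
Seated jurors 1–12: #1, #2, #3, #5, #6, #7, #8, #9, #10, #11, #12, #14.
Of those, in Section Red: #3, #8, #9, #10, #12 → 5.

5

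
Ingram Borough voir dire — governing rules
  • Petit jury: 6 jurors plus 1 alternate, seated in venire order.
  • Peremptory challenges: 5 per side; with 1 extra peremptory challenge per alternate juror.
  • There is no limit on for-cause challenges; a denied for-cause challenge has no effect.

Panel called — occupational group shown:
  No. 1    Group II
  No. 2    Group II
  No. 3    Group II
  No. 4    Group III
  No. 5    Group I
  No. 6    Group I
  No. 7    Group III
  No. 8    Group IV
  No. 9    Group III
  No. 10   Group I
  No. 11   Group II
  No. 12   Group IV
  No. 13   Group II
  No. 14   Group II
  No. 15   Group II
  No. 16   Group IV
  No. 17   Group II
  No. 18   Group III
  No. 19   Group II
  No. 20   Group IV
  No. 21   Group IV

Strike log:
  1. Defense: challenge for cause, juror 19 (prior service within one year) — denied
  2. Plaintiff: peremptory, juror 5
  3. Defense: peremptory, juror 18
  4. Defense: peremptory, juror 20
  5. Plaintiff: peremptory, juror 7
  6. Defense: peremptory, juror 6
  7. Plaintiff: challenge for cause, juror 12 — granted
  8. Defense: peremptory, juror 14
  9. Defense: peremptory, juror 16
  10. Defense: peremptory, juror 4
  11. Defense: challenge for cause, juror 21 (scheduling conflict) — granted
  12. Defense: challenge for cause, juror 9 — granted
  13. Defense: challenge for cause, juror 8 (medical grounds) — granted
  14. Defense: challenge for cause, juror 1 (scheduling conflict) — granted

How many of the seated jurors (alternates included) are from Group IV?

Removed: #1, #4, #5, #6, #7, #8, #9, #12, #14, #16, #18, #20, #21.
Seated (7 incl. alternates): #2, #3, #10, #11, #13, #15, #17.
None of those are in Group IV → 0.

0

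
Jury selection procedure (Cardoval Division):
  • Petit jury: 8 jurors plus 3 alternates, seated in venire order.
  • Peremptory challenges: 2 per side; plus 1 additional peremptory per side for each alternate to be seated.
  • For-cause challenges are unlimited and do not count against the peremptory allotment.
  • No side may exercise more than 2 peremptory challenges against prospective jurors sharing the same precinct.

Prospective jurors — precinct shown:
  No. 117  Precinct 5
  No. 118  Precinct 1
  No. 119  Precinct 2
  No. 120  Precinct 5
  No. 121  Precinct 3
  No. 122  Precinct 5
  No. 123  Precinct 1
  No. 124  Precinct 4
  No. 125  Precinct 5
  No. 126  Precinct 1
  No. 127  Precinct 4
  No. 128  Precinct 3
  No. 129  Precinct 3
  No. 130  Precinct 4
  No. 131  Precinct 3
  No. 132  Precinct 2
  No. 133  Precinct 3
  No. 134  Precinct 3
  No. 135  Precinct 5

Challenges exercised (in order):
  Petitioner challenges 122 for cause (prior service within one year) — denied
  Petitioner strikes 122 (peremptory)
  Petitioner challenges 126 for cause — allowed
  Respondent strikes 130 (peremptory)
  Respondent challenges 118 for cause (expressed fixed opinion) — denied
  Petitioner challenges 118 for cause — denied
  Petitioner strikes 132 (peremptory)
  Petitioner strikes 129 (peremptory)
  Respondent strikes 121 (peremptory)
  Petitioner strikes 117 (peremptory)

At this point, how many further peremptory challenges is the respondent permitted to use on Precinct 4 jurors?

Respondent peremptories so far: #130, #121 — 2 of 5 used, 3 left overall.
Against Precinct 4: #130 — 1 used; per-precinct cap 2 leaves 1.
Binding limit: min(3, 1) = 1.

1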